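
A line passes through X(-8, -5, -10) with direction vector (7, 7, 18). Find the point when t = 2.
P(2) = (-8 + 7(2), -5 + 7(2), -10 + 18(2)) = (6, 9, 26)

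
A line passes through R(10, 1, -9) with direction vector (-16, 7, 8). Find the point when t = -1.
P(-1) = (10 + (-16)(-1), 1 + 7(-1), -9 + 8(-1)) = (26, -6, -17)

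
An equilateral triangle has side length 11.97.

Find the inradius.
For an equilateral triangle, r = s/(2√3) where s is the side.
r = 11.97/(2√3) = 11.97/3.464102 = 3.455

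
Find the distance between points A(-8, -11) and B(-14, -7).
Using the distance formula: d = sqrt((x₂-x₁)² + (y₂-y₁)²)
dx = (-14) - (-8) = -6
dy = (-7) - (-11) = 4
d = sqrt((-6)² + 4²) = sqrt(36 + 16) = sqrt(52) = 7.21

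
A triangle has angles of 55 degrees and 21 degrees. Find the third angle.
Sum of angles in a triangle = 180 degrees
Third angle = 180 - 55 - 21
Third angle = 104 degrees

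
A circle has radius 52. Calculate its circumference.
Circumference = 2 * pi * r
Circumference = 2 * pi * 52
Circumference = 326.73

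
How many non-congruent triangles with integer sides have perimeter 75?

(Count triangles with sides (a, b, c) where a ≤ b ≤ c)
With a ≤ b ≤ c and a + b + c = 75, the triangle inequality a + b > c gives c < 75/2, so c ≤ 37.
Iterate a from 1 to ⌊p/3⌋ = 25; for each a, b ranges from a to ⌊(p−a)/2⌋ with c = p − a − b, keeping only c ≥ b.
Triples: (1, 37, 37), (2, 36, 37), (3, 35, 37), …
Count = 127 triangles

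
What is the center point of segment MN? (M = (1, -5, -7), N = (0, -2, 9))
Midpoint = ((1+0)/2, (-5-2)/2, (-7+9)/2) = (0.5, -3.5, 1)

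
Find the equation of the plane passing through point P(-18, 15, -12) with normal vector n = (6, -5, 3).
d = n·P = (6)(-18) + (-5)(15) + (3)(-12) = -219
Plane: 6x - 5y + 3z = -219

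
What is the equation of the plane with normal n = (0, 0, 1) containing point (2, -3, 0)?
d = n·P = (0)(2) + (0)(-3) + (1)(0) = 0
Plane: z = 0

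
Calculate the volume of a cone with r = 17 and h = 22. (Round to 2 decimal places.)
Volume = (1/3) * pi * r² * h
Volume = (1/3) * pi * 17² * 22
Volume = (1/3) * pi * 289 * 22
Volume = (1/3) * pi * 6358
Volume = 6658.08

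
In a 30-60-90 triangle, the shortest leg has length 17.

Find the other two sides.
Long leg = 17√3 = 29.44, Hypotenuse = 34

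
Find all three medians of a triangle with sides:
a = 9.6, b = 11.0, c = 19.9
Using m_x = ½√(2y² + 2z² - x²):
m_a = ½√(2·11.0² + 2·19.9² - 9.6²) = ½√941.86 = 15.34
m_b = ½√(2·9.6² + 2·19.9² - 11.0²) = ½√855.34 = 14.62
m_c = ½√(2·9.6² + 2·11.0² - 19.9²) = ½√30.31 = 2.753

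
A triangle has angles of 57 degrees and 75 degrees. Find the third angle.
Sum of angles in a triangle = 180 degrees
Third angle = 180 - 57 - 75
Third angle = 48 degrees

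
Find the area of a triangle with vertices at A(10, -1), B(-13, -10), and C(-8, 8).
Using the coordinate formula: Area = (1/2)|x₁(y₂-y₃) + x₂(y₃-y₁) + x₃(y₁-y₂)|
Area = (1/2)|10((-10)-8) + (-13)(8-(-1)) + (-8)((-1)-(-10))|
Area = (1/2)|10*(-18) + (-13)*9 + (-8)*9|
Area = (1/2)|(-180) + (-117) + (-72)|
Area = (1/2)*369 = 184.50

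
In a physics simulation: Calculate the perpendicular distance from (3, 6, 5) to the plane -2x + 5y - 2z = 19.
d = |(-2)(3) + 5(6) + (-2)(5) - (19)| / √((-2)² + 5² + (-2)²) = 5/√33 = 0.8704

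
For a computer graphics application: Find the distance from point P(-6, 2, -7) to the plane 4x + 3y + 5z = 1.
d = |4(-6) + 3(2) + 5(-7) - (1)| / √(4² + 3² + 5²) = 54/√50 = 7.637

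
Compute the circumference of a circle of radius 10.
Circumference = 2 * pi * r
Circumference = 2 * pi * 10
Circumference = 62.83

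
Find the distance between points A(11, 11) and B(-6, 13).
Using the distance formula: d = sqrt((x₂-x₁)² + (y₂-y₁)²)
dx = (-6) - 11 = -17
dy = 13 - 11 = 2
d = sqrt((-17)² + 2²) = sqrt(289 + 4) = sqrt(293) = 17.12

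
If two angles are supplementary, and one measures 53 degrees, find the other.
Supplementary angles sum to 180 degrees.
Other angle = 180 - 53
Other angle = 127 degrees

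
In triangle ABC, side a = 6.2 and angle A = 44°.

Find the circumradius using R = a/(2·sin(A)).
R = a/(2·sin(A)) = 6.2/(2·sin(44°))
R = 6.2/(2·0.694658) = 6.2/1.389317 = 4.463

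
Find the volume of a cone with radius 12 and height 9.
Volume = (1/3) * pi * r² * h
Volume = (1/3) * pi * 12² * 9
Volume = (1/3) * pi * 144 * 9
Volume = (1/3) * pi * 1296
Volume = 1357.17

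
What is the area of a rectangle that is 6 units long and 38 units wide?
Area = length * width
Area = 6 * 38
Area = 228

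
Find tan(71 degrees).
tan(71 degrees) = 2.9042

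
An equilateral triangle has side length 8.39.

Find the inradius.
For an equilateral triangle, r = s/(2√3) where s is the side.
r = 8.39/(2√3) = 8.39/3.464102 = 2.422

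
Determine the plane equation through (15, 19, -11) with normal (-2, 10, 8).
d = n·P = (-2)(15) + (10)(19) + (8)(-11) = 72
Plane: -2x + 10y + 8z = 72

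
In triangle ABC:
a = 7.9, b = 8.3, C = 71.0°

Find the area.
Using A = ½ab·sin(C):
A = ½·7.9·8.3·sin(71.0°) = ½·65.57·0.945519 = 31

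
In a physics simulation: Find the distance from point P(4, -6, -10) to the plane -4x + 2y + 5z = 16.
d = |(-4)(4) + 2(-6) + 5(-10) - (16)| / √((-4)² + 2² + 5²) = 94/√45 = 14.01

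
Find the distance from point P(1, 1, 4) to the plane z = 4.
d = |0(1) + 0(1) + 1(4) - (4)| / √(0² + 0² + 1²) = 0/√1 = 0.0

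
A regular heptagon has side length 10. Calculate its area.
For a regular 7-gon with side length s = 10:
Apothem a = s / (2*tan(pi/7)) = 10 / (2*tan(pi/7)) ≈ 10.3826
Perimeter P = 7 * 10 = 70
Area = (1/2) * P * a = (1/2) * 70 * 10.3826 = 363.39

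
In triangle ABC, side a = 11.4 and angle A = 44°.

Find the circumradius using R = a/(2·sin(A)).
R = a/(2·sin(A)) = 11.4/(2·sin(44°))
R = 11.4/(2·0.694658) = 11.4/1.389317 = 8.205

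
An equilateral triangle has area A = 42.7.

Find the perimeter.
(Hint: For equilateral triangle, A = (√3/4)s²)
A = (√3/4)s²  →  s² = 4A/√3 = 4·42.7/√3 = 98.6114
s = 9.93033
Perimeter = 3s = 29.79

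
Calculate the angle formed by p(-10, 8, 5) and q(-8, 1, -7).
p·q = 53, |p|² = 189, |q|² = 114
cos θ = 53/√21546 ≈ 0.3611
θ ≈ 68.83°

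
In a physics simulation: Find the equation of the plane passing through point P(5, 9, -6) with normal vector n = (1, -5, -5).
d = n·P = (1)(5) + (-5)(9) + (-5)(-6) = -10
Plane: x - 5y - 5z = -10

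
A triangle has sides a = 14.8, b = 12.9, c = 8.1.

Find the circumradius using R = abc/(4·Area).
s = (a+b+c)/2 = 17.9
Area = √(s(s-a)(s-b)(s-c)) = √(17.9·3.1·5·9.8) = 52.1441
R = abc/(4·Area) = (14.8·12.9·8.1)/(4·52.1441) = 1546.452/208.5764 = 7.414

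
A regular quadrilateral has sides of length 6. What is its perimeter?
Perimeter = number of sides * side length
Perimeter = 4 * 6
Perimeter = 24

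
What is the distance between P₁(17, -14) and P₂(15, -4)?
Using the distance formula: d = sqrt((x₂-x₁)² + (y₂-y₁)²)
dx = 15 - 17 = -2
dy = (-4) - (-14) = 10
d = sqrt((-2)² + 10²) = sqrt(4 + 100) = sqrt(104) = 10.20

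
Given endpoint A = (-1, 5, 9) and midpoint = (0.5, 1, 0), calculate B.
B = (2×0.5 - (-1), 2×1 - 5, 2×0 - 9) = (2, -3, -9)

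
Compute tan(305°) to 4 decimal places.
tan(305 degrees) = -1.4281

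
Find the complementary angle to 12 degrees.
Complementary angles sum to 90 degrees.
Other angle = 90 - 12
Other angle = 78 degrees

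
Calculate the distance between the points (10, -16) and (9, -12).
Using the distance formula: d = sqrt((x₂-x₁)² + (y₂-y₁)²)
dx = 9 - 10 = -1
dy = (-12) - (-16) = 4
d = sqrt((-1)² + 4²) = sqrt(1 + 16) = sqrt(17) = 4.12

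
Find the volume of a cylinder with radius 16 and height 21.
Volume = pi * r² * h
Volume = pi * 16² * 21
Volume = pi * 256 * 21
Volume = pi * 5376
Volume = 16889.20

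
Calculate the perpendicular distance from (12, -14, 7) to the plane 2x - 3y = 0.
d = |2(12) + (-3)(-14) + 0(7) - (0)| / √(2² + (-3)² + 0²) = 66/√13 = 18.31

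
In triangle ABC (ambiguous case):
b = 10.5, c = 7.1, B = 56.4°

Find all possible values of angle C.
sin(C)/c = sin(B)/b  →  sin(C) = c·sin(B)/b = 7.1·sin(56.4°)/10.5 = 0.563213
C₁ = arcsin(0.563213) = 34.28°,  C₂ = 180° - C₁ = 145.72°
Check C₂: A = 180° - 56.4° - 145.72° = -22.12° ≤ 0, rejected
C = 34.28° (one solution)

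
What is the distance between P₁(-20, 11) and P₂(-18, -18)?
Using the distance formula: d = sqrt((x₂-x₁)² + (y₂-y₁)²)
dx = (-18) - (-20) = 2
dy = (-18) - 11 = -29
d = sqrt(2² + (-29)²) = sqrt(4 + 841) = sqrt(845) = 29.07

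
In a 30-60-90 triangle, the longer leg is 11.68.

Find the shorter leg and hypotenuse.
In a 30-60-90 triangle, sides are in ratio 1 : √3 : 2.
Long leg = short leg·√3  →  short leg = 11.68/√3 = 6.743
Hypotenuse = 2·(short leg) = 2·11.68/√3 = 13.49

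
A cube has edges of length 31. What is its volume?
Volume = s³
Volume = 31³
Volume = 29791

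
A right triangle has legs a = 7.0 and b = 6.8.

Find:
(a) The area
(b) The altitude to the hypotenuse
(a) Area = ½ab = ½·7.0·6.8 = 23.8
(b) Hypotenuse c = √(7.0² + 6.8²) = √95.24 = 9.7591
    Area = ½·c·h_c  →  h_c = 2·Area/c = 2·23.8/9.7591 = 4.877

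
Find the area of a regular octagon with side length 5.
For a regular 8-gon with side length s = 5:
Apothem a = s / (2*tan(pi/8)) = 5 / (2*tan(pi/8)) ≈ 6.0355
Perimeter P = 8 * 5 = 40
Area = (1/2) * P * a = (1/2) * 40 * 6.0355 = 120.71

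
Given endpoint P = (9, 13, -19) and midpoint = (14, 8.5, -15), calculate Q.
Q = (2×14 - 9, 2×8.5 - 13, 2×(-15) - (-19)) = (19, 4, -11)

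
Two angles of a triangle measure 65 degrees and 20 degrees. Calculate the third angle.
Sum of angles in a triangle = 180 degrees
Third angle = 180 - 65 - 20
Third angle = 95 degrees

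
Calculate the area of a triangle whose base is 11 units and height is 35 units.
Area = (1/2) * base * height
Area = (1/2) * 11 * 35
Area = 192.50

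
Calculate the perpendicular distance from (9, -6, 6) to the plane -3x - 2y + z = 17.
d = |(-3)(9) + (-2)(-6) + 1(6) - (17)| / √((-3)² + (-2)² + 1²) = 26/√14 = 6.949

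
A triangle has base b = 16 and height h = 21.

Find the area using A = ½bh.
A = ½·16·21 = 168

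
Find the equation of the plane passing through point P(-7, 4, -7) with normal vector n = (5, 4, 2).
d = n·P = (5)(-7) + (4)(4) + (2)(-7) = -33
Plane: 5x + 4y + 2z = -33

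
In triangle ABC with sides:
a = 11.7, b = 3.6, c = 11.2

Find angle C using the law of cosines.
cos(C) = (a² + b² - c²)/(2ab)
cos(C) = (11.7² + 3.6² - 11.2²)/(2·11.7·3.6) = 24.41/84.24 = 0.289767
C = arccos(0.289767) = 73.16°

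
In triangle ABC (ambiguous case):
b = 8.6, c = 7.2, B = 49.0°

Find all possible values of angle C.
sin(C)/c = sin(B)/b  →  sin(C) = c·sin(B)/b = 7.2·sin(49.0°)/8.6 = 0.631850
C₁ = arcsin(0.631850) = 39.19°,  C₂ = 180° - C₁ = 140.81°
Check C₂: A = 180° - 49.0° - 140.81° = -9.81° ≤ 0, rejected
C = 39.19° (one solution)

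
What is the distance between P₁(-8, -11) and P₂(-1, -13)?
Using the distance formula: d = sqrt((x₂-x₁)² + (y₂-y₁)²)
dx = (-1) - (-8) = 7
dy = (-13) - (-11) = -2
d = sqrt(7² + (-2)²) = sqrt(49 + 4) = sqrt(53) = 7.28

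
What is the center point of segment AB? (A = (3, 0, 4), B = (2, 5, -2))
Midpoint = ((3+2)/2, (0+5)/2, (4-2)/2) = (2.5, 2.5, 1)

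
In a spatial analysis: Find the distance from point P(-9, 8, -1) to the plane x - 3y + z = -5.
d = |1(-9) + (-3)(8) + 1(-1) - (-5)| / √(1² + (-3)² + 1²) = 29/√11 = 8.744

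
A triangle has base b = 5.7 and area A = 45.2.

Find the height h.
A = ½bh  →  h = 2A/b
h = 2·45.2/5.7 = 15.86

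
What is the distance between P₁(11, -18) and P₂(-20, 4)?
Using the distance formula: d = sqrt((x₂-x₁)² + (y₂-y₁)²)
dx = (-20) - 11 = -31
dy = 4 - (-18) = 22
d = sqrt((-31)² + 22²) = sqrt(961 + 484) = sqrt(1445) = 38.01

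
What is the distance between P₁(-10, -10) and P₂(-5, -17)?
Using the distance formula: d = sqrt((x₂-x₁)² + (y₂-y₁)²)
dx = (-5) - (-10) = 5
dy = (-17) - (-10) = -7
d = sqrt(5² + (-7)²) = sqrt(25 + 49) = sqrt(74) = 8.60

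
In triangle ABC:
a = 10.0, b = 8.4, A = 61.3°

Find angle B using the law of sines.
sin(B)/b = sin(A)/a
sin(B) = b·sin(A)/a = 8.4·sin(61.3°)/10.0 = 0.736803
B = arcsin(0.736803) = 47.46°  (b ≤ a, so B ≤ A and the acute solution is unique)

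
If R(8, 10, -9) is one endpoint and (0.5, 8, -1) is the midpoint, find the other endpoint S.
S = (2×0.5 - 8, 2×8 - 10, 2×(-1) - (-9)) = (-7, 6, 7)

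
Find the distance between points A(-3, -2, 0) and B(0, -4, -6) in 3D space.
d = √[(3)² + (-2)² + (-6)²] = √49 = 7.0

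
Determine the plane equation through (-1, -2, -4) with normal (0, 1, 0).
d = n·P = (0)(-1) + (1)(-2) + (0)(-4) = -2
Plane: y = -2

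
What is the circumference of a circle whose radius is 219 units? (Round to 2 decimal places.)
Circumference = 2 * pi * r
Circumference = 2 * pi * 219
Circumference = 1376.02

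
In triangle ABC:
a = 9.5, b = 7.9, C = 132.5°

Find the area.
Using A = ½ab·sin(C):
A = ½·9.5·7.9·sin(132.5°) = ½·75.05·0.737277 = 27.67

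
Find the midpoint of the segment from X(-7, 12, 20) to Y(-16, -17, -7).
Midpoint = ((-7-16)/2, (12-17)/2, (20-7)/2) = (-11.5, -2.5, 6.5)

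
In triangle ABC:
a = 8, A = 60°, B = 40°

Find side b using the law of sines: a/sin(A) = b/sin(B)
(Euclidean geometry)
b = a·sin(B)/sin(A) = 8·sin(40°)/sin(60°)
b = 8·0.642788/0.866025 = 5.938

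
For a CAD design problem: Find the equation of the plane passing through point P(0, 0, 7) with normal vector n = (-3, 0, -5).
d = n·P = (-3)(0) + (0)(0) + (-5)(7) = -35
Plane: -3x - 5z = -35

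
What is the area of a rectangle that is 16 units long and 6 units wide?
Area = length * width
Area = 16 * 6
Area = 96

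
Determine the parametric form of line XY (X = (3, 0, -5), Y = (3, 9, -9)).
Direction vector d = Y - X = (0, 9, -4)
x = 3, y = 0 + 9t, z = -5 - 4t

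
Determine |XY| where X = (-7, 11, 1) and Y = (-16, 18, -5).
d = √[(-9)² + (7)² + (-6)²] = √166 = 12.88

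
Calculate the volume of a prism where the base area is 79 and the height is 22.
Volume = base area * height
Volume = 79 * 22
Volume = 1738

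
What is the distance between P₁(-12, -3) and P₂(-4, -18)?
Using the distance formula: d = sqrt((x₂-x₁)² + (y₂-y₁)²)
dx = (-4) - (-12) = 8
dy = (-18) - (-3) = -15
d = sqrt(8² + (-15)²) = sqrt(64 + 225) = sqrt(289) = 17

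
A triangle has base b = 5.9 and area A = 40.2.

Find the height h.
A = ½bh  →  h = 2A/b
h = 2·40.2/5.9 = 13.63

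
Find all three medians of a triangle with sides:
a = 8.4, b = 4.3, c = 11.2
Using m_x = ½√(2y² + 2z² - x²):
m_a = ½√(2·4.3² + 2·11.2² - 8.4²) = ½√217.3 = 7.371
m_b = ½√(2·8.4² + 2·11.2² - 4.3²) = ½√373.51 = 9.663
m_c = ½√(2·8.4² + 2·4.3² - 11.2²) = ½√52.66 = 3.628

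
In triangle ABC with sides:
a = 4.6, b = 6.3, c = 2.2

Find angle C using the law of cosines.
cos(C) = (a² + b² - c²)/(2ab)
cos(C) = (4.6² + 6.3² - 2.2²)/(2·4.6·6.3) = 56.01/57.96 = 0.966356
C = arccos(0.966356) = 14.9°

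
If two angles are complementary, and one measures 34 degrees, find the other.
Complementary angles sum to 90 degrees.
Other angle = 90 - 34
Other angle = 56 degrees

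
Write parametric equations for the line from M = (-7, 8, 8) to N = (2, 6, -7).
Direction vector d = N - M = (9, -2, -15)
x = -7 + 9t, y = 8 - 2t, z = 8 - 15t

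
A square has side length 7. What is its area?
Area = s²
Area = 7²
Area = 49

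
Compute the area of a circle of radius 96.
Area = pi * r²
Area = pi * 96²
Area = pi * 9216
Area = 28952.92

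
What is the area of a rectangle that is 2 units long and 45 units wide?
Area = length * width
Area = 2 * 45
Area = 90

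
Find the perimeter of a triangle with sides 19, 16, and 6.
Perimeter = sum of all sides
Perimeter = 19 + 16 + 6
Perimeter = 41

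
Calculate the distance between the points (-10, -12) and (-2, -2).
Using the distance formula: d = sqrt((x₂-x₁)² + (y₂-y₁)²)
dx = (-2) - (-10) = 8
dy = (-2) - (-12) = 10
d = sqrt(8² + 10²) = sqrt(64 + 100) = sqrt(164) = 12.81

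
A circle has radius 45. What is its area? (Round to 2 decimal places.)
Area = pi * r²
Area = pi * 45²
Area = pi * 2025
Area = 6361.73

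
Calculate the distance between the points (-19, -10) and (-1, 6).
Using the distance formula: d = sqrt((x₂-x₁)² + (y₂-y₁)²)
dx = (-1) - (-19) = 18
dy = 6 - (-10) = 16
d = sqrt(18² + 16²) = sqrt(324 + 256) = sqrt(580) = 24.08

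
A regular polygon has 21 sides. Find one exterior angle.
Exterior angle of a regular n-gon = 360/n
Exterior angle = 360/21
Exterior angle = 17.14 degrees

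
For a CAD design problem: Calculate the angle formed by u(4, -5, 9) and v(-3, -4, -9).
u·v = -73, |u|² = 122, |v|² = 106
cos θ = -73/√12932 ≈ -0.6419
θ ≈ 129.9°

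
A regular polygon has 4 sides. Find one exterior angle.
Exterior angle of a regular n-gon = 360/n
Exterior angle = 360/4
Exterior angle = 90 degrees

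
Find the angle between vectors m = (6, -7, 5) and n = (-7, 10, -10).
m·n = -162, |m|² = 110, |n|² = 249
cos θ = -162/√27390 ≈ -0.9789
θ ≈ 168.2°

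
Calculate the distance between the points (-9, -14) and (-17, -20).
Using the distance formula: d = sqrt((x₂-x₁)² + (y₂-y₁)²)
dx = (-17) - (-9) = -8
dy = (-20) - (-14) = -6
d = sqrt((-8)² + (-6)²) = sqrt(64 + 36) = sqrt(100) = 10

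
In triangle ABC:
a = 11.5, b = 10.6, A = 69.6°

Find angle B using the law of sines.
sin(B)/b = sin(A)/a
sin(B) = b·sin(A)/a = 10.6·sin(69.6°)/11.5 = 0.863929
B = arcsin(0.863929) = 59.76°  (b ≤ a, so B ≤ A and the acute solution is unique)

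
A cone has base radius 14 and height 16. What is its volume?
Volume = (1/3) * pi * r² * h
Volume = (1/3) * pi * 14² * 16
Volume = (1/3) * pi * 196 * 16
Volume = (1/3) * pi * 3136
Volume = 3284.01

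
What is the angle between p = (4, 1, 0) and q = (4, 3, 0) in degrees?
p·q = 19, |p|² = 17, |q|² = 25
cos θ = 19/√425 ≈ 0.9216
θ ≈ 22.83°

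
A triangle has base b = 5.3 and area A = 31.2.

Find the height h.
A = ½bh  →  h = 2A/b
h = 2·31.2/5.3 = 11.77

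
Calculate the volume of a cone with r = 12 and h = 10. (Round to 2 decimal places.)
Volume = (1/3) * pi * r² * h
Volume = (1/3) * pi * 12² * 10
Volume = (1/3) * pi * 144 * 10
Volume = (1/3) * pi * 1440
Volume = 1507.96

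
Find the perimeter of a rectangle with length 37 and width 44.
Perimeter = 2 * (length + width)
Perimeter = 2 * (37 + 44)
Perimeter = 2 * 81
Perimeter = 162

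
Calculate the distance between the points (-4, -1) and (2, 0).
Using the distance formula: d = sqrt((x₂-x₁)² + (y₂-y₁)²)
dx = 2 - (-4) = 6
dy = 0 - (-1) = 1
d = sqrt(6² + 1²) = sqrt(36 + 1) = sqrt(37) = 6.08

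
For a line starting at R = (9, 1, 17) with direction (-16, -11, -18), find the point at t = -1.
P(-1) = (9 + (-16)(-1), 1 + (-11)(-1), 17 + (-18)(-1)) = (25, 12, 35)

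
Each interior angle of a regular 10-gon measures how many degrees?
Interior angle of a regular n-gon = (n-2)*180/n
Interior angle = (10-2)*180/10
Interior angle = 8*180/10
Interior angle = 1440/10
Interior angle = 144 degrees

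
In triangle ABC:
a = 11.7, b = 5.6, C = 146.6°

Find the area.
Using A = ½ab·sin(C):
A = ½·11.7·5.6·sin(146.6°) = ½·65.52·0.550481 = 18.03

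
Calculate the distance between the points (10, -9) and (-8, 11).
Using the distance formula: d = sqrt((x₂-x₁)² + (y₂-y₁)²)
dx = (-8) - 10 = -18
dy = 11 - (-9) = 20
d = sqrt((-18)² + 20²) = sqrt(324 + 400) = sqrt(724) = 26.91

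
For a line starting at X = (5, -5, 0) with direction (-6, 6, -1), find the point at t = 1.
P(1) = (5 + (-6)(1), -5 + 6(1), 0 + (-1)(1)) = (-1, 1, -1)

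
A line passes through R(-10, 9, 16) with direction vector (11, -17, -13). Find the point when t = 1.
P(1) = (-10 + 11(1), 9 + (-17)(1), 16 + (-13)(1)) = (1, -8, 3)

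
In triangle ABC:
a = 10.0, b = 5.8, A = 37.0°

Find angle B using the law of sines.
sin(B)/b = sin(A)/a
sin(B) = b·sin(A)/a = 5.8·sin(37.0°)/10.0 = 0.349053
B = arcsin(0.349053) = 20.43°  (b ≤ a, so B ≤ A and the acute solution is unique)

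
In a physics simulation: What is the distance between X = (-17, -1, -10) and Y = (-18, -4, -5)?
d = √[(-1)² + (-3)² + (5)²] = √35 = 5.916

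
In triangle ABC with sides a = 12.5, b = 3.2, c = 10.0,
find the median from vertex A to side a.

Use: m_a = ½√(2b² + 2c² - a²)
m_a = ½√(2·3.2² + 2·10.0² - 12.5²)
m_a = ½√(20.48 + 200 - 156.25) = ½√64.23 = 4.007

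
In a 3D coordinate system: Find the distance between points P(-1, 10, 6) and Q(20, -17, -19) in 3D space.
d = √[(21)² + (-27)² + (-25)²] = √1795 = 42.37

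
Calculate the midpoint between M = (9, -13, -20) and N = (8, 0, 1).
Midpoint = ((9+8)/2, (-13+0)/2, (-20+1)/2) = (8.5, -6.5, -9.5)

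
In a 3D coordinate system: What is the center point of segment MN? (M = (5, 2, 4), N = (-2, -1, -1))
Midpoint = ((5-2)/2, (2-1)/2, (4-1)/2) = (1.5, 0.5, 1.5)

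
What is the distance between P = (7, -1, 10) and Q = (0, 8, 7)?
d = √[(-7)² + (9)² + (-3)²] = √139 = 11.79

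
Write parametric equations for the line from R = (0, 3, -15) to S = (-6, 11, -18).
Direction vector d = S - R = (-6, 8, -3)
x = 0 - 6t, y = 3 + 8t, z = -15 - 3t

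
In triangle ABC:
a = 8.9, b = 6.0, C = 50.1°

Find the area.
Using A = ½ab·sin(C):
A = ½·8.9·6.0·sin(50.1°) = ½·53.4·0.767165 = 20.48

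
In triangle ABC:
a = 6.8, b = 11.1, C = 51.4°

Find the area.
Using A = ½ab·sin(C):
A = ½·6.8·11.1·sin(51.4°) = ½·75.48·0.781520 = 29.49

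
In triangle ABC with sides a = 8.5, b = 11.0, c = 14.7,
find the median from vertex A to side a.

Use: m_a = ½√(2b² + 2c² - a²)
m_a = ½√(2·11.0² + 2·14.7² - 8.5²)
m_a = ½√(242 + 432.18 - 72.25) = ½√601.93 = 12.27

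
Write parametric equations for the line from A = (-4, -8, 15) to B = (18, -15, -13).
Direction vector d = B - A = (22, -7, -28)
x = -4 + 22t, y = -8 - 7t, z = 15 - 28t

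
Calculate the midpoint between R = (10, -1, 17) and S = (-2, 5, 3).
Midpoint = ((10-2)/2, (-1+5)/2, (17+3)/2) = (4, 2, 10)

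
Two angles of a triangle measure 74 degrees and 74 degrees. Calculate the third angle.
Sum of angles in a triangle = 180 degrees
Third angle = 180 - 74 - 74
Third angle = 32 degrees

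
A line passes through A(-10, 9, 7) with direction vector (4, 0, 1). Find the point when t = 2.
P(2) = (-10 + 4(2), 9 + 0(2), 7 + 1(2)) = (-2, 9, 9)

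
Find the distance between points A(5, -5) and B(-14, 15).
Using the distance formula: d = sqrt((x₂-x₁)² + (y₂-y₁)²)
dx = (-14) - 5 = -19
dy = 15 - (-5) = 20
d = sqrt((-19)² + 20²) = sqrt(361 + 400) = sqrt(761) = 27.59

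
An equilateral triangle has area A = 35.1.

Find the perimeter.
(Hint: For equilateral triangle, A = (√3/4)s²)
A = (√3/4)s²  →  s² = 4A/√3 = 4·35.1/√3 = 81.06
s = 9.00333
Perimeter = 3s = 27.01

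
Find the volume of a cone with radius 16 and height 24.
Volume = (1/3) * pi * r² * h
Volume = (1/3) * pi * 16² * 24
Volume = (1/3) * pi * 256 * 24
Volume = (1/3) * pi * 6144
Volume = 6433.98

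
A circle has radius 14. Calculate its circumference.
Circumference = 2 * pi * r
Circumference = 2 * pi * 14
Circumference = 87.96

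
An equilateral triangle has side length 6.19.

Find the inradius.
For an equilateral triangle, r = s/(2√3) where s is the side.
r = 6.19/(2√3) = 6.19/3.464102 = 1.787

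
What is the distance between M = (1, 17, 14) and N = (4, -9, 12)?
d = √[(3)² + (-26)² + (-2)²] = √689 = 26.25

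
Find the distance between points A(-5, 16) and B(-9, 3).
Using the distance formula: d = sqrt((x₂-x₁)² + (y₂-y₁)²)
dx = (-9) - (-5) = -4
dy = 3 - 16 = -13
d = sqrt((-4)² + (-13)²) = sqrt(16 + 169) = sqrt(185) = 13.60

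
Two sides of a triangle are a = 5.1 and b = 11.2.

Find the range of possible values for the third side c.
By the triangle inequality: |a - b| < c < a + b
|5.1 - 11.2| < c < 5.1 + 11.2
6.1 < c < 16.3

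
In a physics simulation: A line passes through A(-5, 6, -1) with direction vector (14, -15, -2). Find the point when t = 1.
P(1) = (-5 + 14(1), 6 + (-15)(1), -1 + (-2)(1)) = (9, -9, -3)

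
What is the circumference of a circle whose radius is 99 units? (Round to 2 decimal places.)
Circumference = 2 * pi * r
Circumference = 2 * pi * 99
Circumference = 622.04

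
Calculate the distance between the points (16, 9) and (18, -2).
Using the distance formula: d = sqrt((x₂-x₁)² + (y₂-y₁)²)
dx = 18 - 16 = 2
dy = (-2) - 9 = -11
d = sqrt(2² + (-11)²) = sqrt(4 + 121) = sqrt(125) = 11.18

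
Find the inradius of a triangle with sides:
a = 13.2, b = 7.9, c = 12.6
s = (a+b+c)/2 = (13.2+7.9+12.6)/2 = 16.85
Area = √(s(s-a)(s-b)(s-c)) = √(16.85·3.65·8.95·4.25) = 48.3674
r = Area/s = 48.3674/16.85 = 2.87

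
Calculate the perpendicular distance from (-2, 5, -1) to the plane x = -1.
d = |1(-2) + 0(5) + 0(-1) - (-1)| / √(1² + 0² + 0²) = 1/√1 = 1.0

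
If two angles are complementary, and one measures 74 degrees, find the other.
Complementary angles sum to 90 degrees.
Other angle = 90 - 74
Other angle = 16 degrees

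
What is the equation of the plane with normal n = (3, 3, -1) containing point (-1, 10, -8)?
d = n·P = (3)(-1) + (3)(10) + (-1)(-8) = 35
Plane: 3x + 3y - z = 35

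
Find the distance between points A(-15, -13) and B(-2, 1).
Using the distance formula: d = sqrt((x₂-x₁)² + (y₂-y₁)²)
dx = (-2) - (-15) = 13
dy = 1 - (-13) = 14
d = sqrt(13² + 14²) = sqrt(169 + 196) = sqrt(365) = 19.10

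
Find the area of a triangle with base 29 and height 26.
Area = (1/2) * base * height
Area = (1/2) * 29 * 26
Area = 377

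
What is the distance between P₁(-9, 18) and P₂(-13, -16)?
Using the distance formula: d = sqrt((x₂-x₁)² + (y₂-y₁)²)
dx = (-13) - (-9) = -4
dy = (-16) - 18 = -34
d = sqrt((-4)² + (-34)²) = sqrt(16 + 1156) = sqrt(1172) = 34.23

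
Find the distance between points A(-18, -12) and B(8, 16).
Using the distance formula: d = sqrt((x₂-x₁)² + (y₂-y₁)²)
dx = 8 - (-18) = 26
dy = 16 - (-12) = 28
d = sqrt(26² + 28²) = sqrt(676 + 784) = sqrt(1460) = 38.21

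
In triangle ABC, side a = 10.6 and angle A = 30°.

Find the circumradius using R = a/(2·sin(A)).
R = a/(2·sin(A)) = 10.6/(2·sin(30°))
R = 10.6/(2·0.500000) = 10.6/1.000000 = 10.6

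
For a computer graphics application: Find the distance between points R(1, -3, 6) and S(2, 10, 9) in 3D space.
d = √[(1)² + (13)² + (3)²] = √179 = 13.38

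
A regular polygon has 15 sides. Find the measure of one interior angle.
Interior angle of a regular n-gon = (n-2)*180/n
Interior angle = (15-2)*180/15
Interior angle = 13*180/15
Interior angle = 2340/15
Interior angle = 156 degrees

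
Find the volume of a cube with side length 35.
Volume = s³
Volume = 35³
Volume = 42875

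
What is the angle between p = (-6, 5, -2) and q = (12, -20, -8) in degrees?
p·q = -156, |p|² = 65, |q|² = 608
cos θ = -156/√39520 ≈ -0.7847
θ ≈ 141.7°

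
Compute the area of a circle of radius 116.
Area = pi * r²
Area = pi * 116²
Area = pi * 13456
Area = 42273.27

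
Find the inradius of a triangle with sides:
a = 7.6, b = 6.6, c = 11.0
s = (a+b+c)/2 = (7.6+6.6+11.0)/2 = 12.6
Area = √(s(s-a)(s-b)(s-c)) = √(12.6·5·6·1.6) = 24.5927
r = Area/s = 24.5927/12.6 = 1.952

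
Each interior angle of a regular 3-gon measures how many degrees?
Interior angle of a regular n-gon = (n-2)*180/n
Interior angle = (3-2)*180/3
Interior angle = 1*180/3
Interior angle = 180/3
Interior angle = 60 degrees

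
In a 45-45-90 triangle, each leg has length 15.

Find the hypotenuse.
Hypotenuse = 15√2 = 21.21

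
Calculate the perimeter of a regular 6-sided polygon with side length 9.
Perimeter = number of sides * side length
Perimeter = 6 * 9
Perimeter = 54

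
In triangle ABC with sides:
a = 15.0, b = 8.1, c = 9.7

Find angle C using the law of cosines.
cos(C) = (a² + b² - c²)/(2ab)
cos(C) = (15.0² + 8.1² - 9.7²)/(2·15.0·8.1) = 196.52/243 = 0.808724
C = arccos(0.808724) = 36.03°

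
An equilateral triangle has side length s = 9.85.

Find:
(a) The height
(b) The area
(a) Height h = s·√3/2 = 9.85·√3/2 = 8.53
(b) Area = (√3/4)·s² = (√3/4)·9.85² = (√3/4)·97.0225 = 42.01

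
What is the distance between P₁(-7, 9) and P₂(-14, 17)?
Using the distance formula: d = sqrt((x₂-x₁)² + (y₂-y₁)²)
dx = (-14) - (-7) = -7
dy = 17 - 9 = 8
d = sqrt((-7)² + 8²) = sqrt(49 + 64) = sqrt(113) = 10.63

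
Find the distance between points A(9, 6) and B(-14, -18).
Using the distance formula: d = sqrt((x₂-x₁)² + (y₂-y₁)²)
dx = (-14) - 9 = -23
dy = (-18) - 6 = -24
d = sqrt((-23)² + (-24)²) = sqrt(529 + 576) = sqrt(1105) = 33.24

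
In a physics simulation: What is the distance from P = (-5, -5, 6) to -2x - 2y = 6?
d = |(-2)(-5) + (-2)(-5) + 0(6) - (6)| / √((-2)² + (-2)² + 0²) = 14/√8 = 4.95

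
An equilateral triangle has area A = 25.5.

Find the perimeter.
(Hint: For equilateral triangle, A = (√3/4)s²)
A = (√3/4)s²  →  s² = 4A/√3 = 4·25.5/√3 = 58.8897
s = 7.67396
Perimeter = 3s = 23.02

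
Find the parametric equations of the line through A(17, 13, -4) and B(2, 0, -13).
Direction vector d = B - A = (-15, -13, -9)
x = 17 - 15t, y = 13 - 13t, z = -4 - 9t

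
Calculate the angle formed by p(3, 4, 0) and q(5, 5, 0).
p·q = 35, |p|² = 25, |q|² = 50
cos θ = 35/√1250 ≈ 0.9899
θ ≈ 8.13°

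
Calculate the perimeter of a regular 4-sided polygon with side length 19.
Perimeter = number of sides * side length
Perimeter = 4 * 19
Perimeter = 76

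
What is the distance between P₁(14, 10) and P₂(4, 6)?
Using the distance formula: d = sqrt((x₂-x₁)² + (y₂-y₁)²)
dx = 4 - 14 = -10
dy = 6 - 10 = -4
d = sqrt((-10)² + (-4)²) = sqrt(100 + 16) = sqrt(116) = 10.77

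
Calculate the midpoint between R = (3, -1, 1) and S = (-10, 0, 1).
Midpoint = ((3-10)/2, (-1+0)/2, (1+1)/2) = (-3.5, -0.5, 1)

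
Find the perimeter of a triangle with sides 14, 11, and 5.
Perimeter = sum of all sides
Perimeter = 14 + 11 + 5
Perimeter = 30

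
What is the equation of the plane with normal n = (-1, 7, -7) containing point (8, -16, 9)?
d = n·P = (-1)(8) + (7)(-16) + (-7)(9) = -183
Plane: -x + 7y - 7z = -183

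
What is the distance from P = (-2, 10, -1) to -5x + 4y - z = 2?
d = |(-5)(-2) + 4(10) + (-1)(-1) - (2)| / √((-5)² + 4² + (-1)²) = 49/√42 = 7.561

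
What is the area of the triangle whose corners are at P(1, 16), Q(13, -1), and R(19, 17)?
Using the coordinate formula: Area = (1/2)|x₁(y₂-y₃) + x₂(y₃-y₁) + x₃(y₁-y₂)|
Area = (1/2)|1((-1)-17) + 13(17-16) + 19(16-(-1))|
Area = (1/2)|1*(-18) + 13*1 + 19*17|
Area = (1/2)|(-18) + 13 + 323|
Area = (1/2)*318 = 159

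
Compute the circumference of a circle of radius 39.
Circumference = 2 * pi * r
Circumference = 2 * pi * 39
Circumference = 245.04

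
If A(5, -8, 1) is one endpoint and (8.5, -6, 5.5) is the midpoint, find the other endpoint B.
B = (2×8.5 - 5, 2×(-6) - (-8), 2×5.5 - 1) = (12, -4, 10)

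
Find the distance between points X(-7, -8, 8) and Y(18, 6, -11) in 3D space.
d = √[(25)² + (14)² + (-19)²] = √1182 = 34.38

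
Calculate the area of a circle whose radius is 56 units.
Area = pi * r²
Area = pi * 56²
Area = pi * 3136
Area = 9852.03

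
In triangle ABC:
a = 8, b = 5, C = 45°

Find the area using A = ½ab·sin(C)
A = ½·8·5·sin(45°) = ½·40·0.707107 = 14.14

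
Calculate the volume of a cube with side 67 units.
Volume = s³
Volume = 67³
Volume = 300763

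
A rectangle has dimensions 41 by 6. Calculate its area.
Area = length * width
Area = 41 * 6
Area = 246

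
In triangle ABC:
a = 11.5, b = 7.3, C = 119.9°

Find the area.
Using A = ½ab·sin(C):
A = ½·11.5·7.3·sin(119.9°) = ½·83.95·0.866897 = 36.39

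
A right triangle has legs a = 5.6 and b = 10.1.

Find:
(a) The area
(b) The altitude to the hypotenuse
(a) Area = ½ab = ½·5.6·10.1 = 28.28
(b) Hypotenuse c = √(5.6² + 10.1²) = √133.37 = 11.5486
    Area = ½·c·h_c  →  h_c = 2·Area/c = 2·28.28/11.5486 = 4.898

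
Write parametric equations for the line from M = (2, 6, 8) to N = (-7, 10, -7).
Direction vector d = N - M = (-9, 4, -15)
x = 2 - 9t, y = 6 + 4t, z = 8 - 15t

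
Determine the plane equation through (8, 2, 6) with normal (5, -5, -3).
d = n·P = (5)(8) + (-5)(2) + (-3)(6) = 12
Plane: 5x - 5y - 3z = 12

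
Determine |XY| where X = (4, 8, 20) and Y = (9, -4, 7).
d = √[(5)² + (-12)² + (-13)²] = √338 = 18.38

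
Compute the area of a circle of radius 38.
Area = pi * r²
Area = pi * 38²
Area = pi * 1444
Area = 4536.46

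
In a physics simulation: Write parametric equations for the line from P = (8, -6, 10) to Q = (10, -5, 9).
Direction vector d = Q - P = (2, 1, -1)
x = 8 + 2t, y = -6 + t, z = 10 - t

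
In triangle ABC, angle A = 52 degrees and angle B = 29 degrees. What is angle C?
Sum of angles in a triangle = 180 degrees
Third angle = 180 - 52 - 29
Third angle = 99 degrees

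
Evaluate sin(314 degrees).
sin(314 degrees) = -0.7193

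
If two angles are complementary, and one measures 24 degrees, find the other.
Complementary angles sum to 90 degrees.
Other angle = 90 - 24
Other angle = 66 degrees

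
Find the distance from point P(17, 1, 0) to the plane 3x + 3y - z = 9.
d = |3(17) + 3(1) + (-1)(0) - (9)| / √(3² + 3² + (-1)²) = 45/√19 = 10.32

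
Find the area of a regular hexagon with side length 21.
For a regular 6-gon with side length s = 21:
Apothem a = s / (2*tan(pi/6)) = 21 / (2*tan(pi/6)) ≈ 18.1865
Perimeter P = 6 * 21 = 126
Area = (1/2) * P * a = (1/2) * 126 * 18.1865 = 1145.75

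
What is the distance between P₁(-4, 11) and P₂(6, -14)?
Using the distance formula: d = sqrt((x₂-x₁)² + (y₂-y₁)²)
dx = 6 - (-4) = 10
dy = (-14) - 11 = -25
d = sqrt(10² + (-25)²) = sqrt(100 + 625) = sqrt(725) = 26.93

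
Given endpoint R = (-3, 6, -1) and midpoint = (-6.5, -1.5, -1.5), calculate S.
S = (2×(-6.5) - (-3), 2×(-1.5) - 6, 2×(-1.5) - (-1)) = (-10, -9, -2)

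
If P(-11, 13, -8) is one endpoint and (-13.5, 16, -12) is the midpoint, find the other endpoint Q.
Q = (2×(-13.5) - (-11), 2×16 - 13, 2×(-12) - (-8)) = (-16, 19, -16)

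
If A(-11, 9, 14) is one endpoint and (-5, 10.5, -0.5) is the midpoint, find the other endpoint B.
B = (2×(-5) - (-11), 2×10.5 - 9, 2×(-0.5) - 14) = (1, 12, -15)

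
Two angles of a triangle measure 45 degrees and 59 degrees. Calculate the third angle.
Sum of angles in a triangle = 180 degrees
Third angle = 180 - 45 - 59
Third angle = 76 degrees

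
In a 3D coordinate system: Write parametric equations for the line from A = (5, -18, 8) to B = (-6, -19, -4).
Direction vector d = B - A = (-11, -1, -12)
x = 5 - 11t, y = -18 - t, z = 8 - 12t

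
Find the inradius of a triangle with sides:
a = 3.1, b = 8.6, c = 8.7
s = (a+b+c)/2 = (3.1+8.6+8.7)/2 = 10.2
Area = √(s(s-a)(s-b)(s-c)) = √(10.2·7.1·1.6·1.5) = 13.1836
r = Area/s = 13.1836/10.2 = 1.293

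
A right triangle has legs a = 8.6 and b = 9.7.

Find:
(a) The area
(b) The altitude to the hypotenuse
(a) Area = ½ab = ½·8.6·9.7 = 41.71
(b) Hypotenuse c = √(8.6² + 9.7²) = √168.05 = 12.9634
    Area = ½·c·h_c  →  h_c = 2·Area/c = 2·41.71/12.9634 = 6.435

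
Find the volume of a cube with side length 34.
Volume = s³
Volume = 34³
Volume = 39304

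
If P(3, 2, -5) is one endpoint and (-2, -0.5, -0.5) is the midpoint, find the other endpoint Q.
Q = (2×(-2) - 3, 2×(-0.5) - 2, 2×(-0.5) - (-5)) = (-7, -3, 4)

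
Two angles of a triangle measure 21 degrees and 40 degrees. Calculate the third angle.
Sum of angles in a triangle = 180 degrees
Third angle = 180 - 21 - 40
Third angle = 119 degrees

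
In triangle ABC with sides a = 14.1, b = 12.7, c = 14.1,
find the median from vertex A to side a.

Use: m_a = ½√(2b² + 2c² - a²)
m_a = ½√(2·12.7² + 2·14.1² - 14.1²)
m_a = ½√(322.58 + 397.62 - 198.81) = ½√521.39 = 11.42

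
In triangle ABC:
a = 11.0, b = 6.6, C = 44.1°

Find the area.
Using A = ½ab·sin(C):
A = ½·11.0·6.6·sin(44.1°) = ½·72.6·0.695913 = 25.26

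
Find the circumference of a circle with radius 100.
Circumference = 2 * pi * r
Circumference = 2 * pi * 100
Circumference = 628.32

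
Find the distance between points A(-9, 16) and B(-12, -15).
Using the distance formula: d = sqrt((x₂-x₁)² + (y₂-y₁)²)
dx = (-12) - (-9) = -3
dy = (-15) - 16 = -31
d = sqrt((-3)² + (-31)²) = sqrt(9 + 961) = sqrt(970) = 31.14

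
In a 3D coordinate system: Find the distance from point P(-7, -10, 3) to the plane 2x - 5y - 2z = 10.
d = |2(-7) + (-5)(-10) + (-2)(3) - (10)| / √(2² + (-5)² + (-2)²) = 20/√33 = 3.482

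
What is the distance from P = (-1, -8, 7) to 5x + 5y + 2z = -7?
d = |5(-1) + 5(-8) + 2(7) - (-7)| / √(5² + 5² + 2²) = 24/√54 = 3.266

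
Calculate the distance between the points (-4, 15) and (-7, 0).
Using the distance formula: d = sqrt((x₂-x₁)² + (y₂-y₁)²)
dx = (-7) - (-4) = -3
dy = 0 - 15 = -15
d = sqrt((-3)² + (-15)²) = sqrt(9 + 225) = sqrt(234) = 15.30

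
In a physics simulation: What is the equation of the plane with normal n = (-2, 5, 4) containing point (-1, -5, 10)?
d = n·P = (-2)(-1) + (5)(-5) + (4)(10) = 17
Plane: -2x + 5y + 4z = 17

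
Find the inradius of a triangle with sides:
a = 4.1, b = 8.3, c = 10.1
s = (a+b+c)/2 = (4.1+8.3+10.1)/2 = 11.25
Area = √(s(s-a)(s-b)(s-c)) = √(11.25·7.15·2.95·1.15) = 16.5192
r = Area/s = 16.5192/11.25 = 1.468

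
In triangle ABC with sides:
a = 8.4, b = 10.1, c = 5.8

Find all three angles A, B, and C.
By the law of cosines:
cos(A) = (b² + c² - a²)/(2bc) = 0.555565  →  A = 56.25°
cos(B) = (a² + c² - b²)/(2ac) = 0.022475  →  B = 88.71°
cos(C) = (a² + b² - c²)/(2ab) = 0.818777  →  C = 35.04°
Check: A + B + C = 180.0° ✓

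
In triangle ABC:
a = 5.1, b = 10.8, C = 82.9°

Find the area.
Using A = ½ab·sin(C):
A = ½·5.1·10.8·sin(82.9°) = ½·55.08·0.992332 = 27.33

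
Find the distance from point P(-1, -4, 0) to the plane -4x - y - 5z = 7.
d = |(-4)(-1) + (-1)(-4) + (-5)(0) - (7)| / √((-4)² + (-1)² + (-5)²) = 1/√42 = 0.1543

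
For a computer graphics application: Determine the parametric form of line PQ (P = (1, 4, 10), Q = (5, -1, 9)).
Direction vector d = Q - P = (4, -5, -1)
x = 1 + 4t, y = 4 - 5t, z = 10 - t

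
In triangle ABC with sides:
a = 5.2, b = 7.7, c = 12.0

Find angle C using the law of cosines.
cos(C) = (a² + b² - c²)/(2ab)
cos(C) = (5.2² + 7.7² - 12.0²)/(2·5.2·7.7) = -57.67/80.08 = -0.720155
C = arccos(-0.720155) = 136.1°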